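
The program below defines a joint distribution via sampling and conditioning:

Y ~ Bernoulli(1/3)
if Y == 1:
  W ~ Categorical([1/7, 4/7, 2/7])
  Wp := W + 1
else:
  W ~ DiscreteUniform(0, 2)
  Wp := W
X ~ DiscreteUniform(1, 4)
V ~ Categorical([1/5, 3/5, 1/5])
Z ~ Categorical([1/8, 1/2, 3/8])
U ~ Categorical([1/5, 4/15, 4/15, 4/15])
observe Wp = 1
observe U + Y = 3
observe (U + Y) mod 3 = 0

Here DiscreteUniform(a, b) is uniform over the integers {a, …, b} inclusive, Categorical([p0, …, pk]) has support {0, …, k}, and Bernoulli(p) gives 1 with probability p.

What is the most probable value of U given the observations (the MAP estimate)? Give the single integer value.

Enumerate traces; 72 have nonzero weight after conditioning:
  (Y=0, W=1, X=1, V=0, Z=0, U=3) weight 1/2700
  (Y=0, W=1, X=1, V=0, Z=1, U=3) weight 1/675
  (Y=0, W=1, X=1, V=0, Z=2, U=3) weight 1/900
  (Y=0, W=1, X=1, V=1, Z=0, U=3) weight 1/900
  (Y=0, W=1, X=1, V=1, Z=1, U=3) weight 1/225
  (Y=0, W=1, X=1, V=1, Z=2, U=3) weight 1/300
  (Y=0, W=1, X=1, V=2, Z=0, U=3) weight 1/2700
  (Y=0, W=1, X=1, V=2, Z=1, U=3) weight 1/675
  (Y=1, W=0, X=1, V=0, Z=0, U=2) weight 1/12600
  … 63 more
Group by U:
  weight(U=2) = 4/315
  weight(U=3) = 8/135
Total weight = 4/315 + 8/135 = 68/945
P(U=2 | obs) = 4/315 / 68/945 = 3/17
P(U=3 | obs) = 8/135 / 68/945 = 14/17
argmax = 3

argmax_v P(U = v | obs) = 3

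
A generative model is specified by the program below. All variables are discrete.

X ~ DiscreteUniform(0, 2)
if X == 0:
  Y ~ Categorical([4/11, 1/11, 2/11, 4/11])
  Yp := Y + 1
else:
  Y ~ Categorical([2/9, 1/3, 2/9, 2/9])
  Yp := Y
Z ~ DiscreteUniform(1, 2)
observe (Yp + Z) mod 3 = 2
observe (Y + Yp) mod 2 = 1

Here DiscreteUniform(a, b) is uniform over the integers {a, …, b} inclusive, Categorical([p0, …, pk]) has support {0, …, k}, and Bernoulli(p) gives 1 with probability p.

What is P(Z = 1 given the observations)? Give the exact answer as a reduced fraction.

Enumerate traces; 3 have nonzero weight after conditioning:
  (X=0, Y=0, Z=1) weight 2/33
  (X=0, Y=2, Z=2) weight 1/33
  (X=0, Y=3, Z=1) weight 2/33
Group by Z:
  weight(Z=1) = 4/33
  weight(Z=2) = 1/33
Total weight = 4/33 + 1/33 = 5/33
P(Z=1 | obs) = 4/33 / 5/33 = 4/5
P(Z=2 | obs) = 1/33 / 5/33 = 1/5

P(Z = 1 | obs) = 4/5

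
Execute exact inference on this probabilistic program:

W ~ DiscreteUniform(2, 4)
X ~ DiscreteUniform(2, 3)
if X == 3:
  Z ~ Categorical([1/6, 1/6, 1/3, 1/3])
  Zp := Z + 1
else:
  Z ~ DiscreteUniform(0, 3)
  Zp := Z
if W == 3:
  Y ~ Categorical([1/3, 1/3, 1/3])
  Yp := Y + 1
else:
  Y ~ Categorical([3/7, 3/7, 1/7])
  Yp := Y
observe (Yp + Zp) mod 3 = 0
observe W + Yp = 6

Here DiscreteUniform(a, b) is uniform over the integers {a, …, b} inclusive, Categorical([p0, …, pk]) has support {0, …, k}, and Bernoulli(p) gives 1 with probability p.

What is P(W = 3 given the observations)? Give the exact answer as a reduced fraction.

Enumerate traces; 6 have nonzero weight after conditioning:
  (W=3, X=2, Z=0, Y=2) weight 1/72
  (W=3, X=2, Z=3, Y=2) weight 1/72
  (W=3, X=3, Z=2, Y=2) weight 1/54
  (W=4, X=2, Z=1, Y=2) weight 1/168
  (W=4, X=3, Z=0, Y=2) weight 1/252
  (W=4, X=3, Z=3, Y=2) weight 1/126
Group by W:
  weight(W=3) = 5/108
  weight(W=4) = 1/56
Total weight = 5/108 + 1/56 = 97/1512
P(W=3 | obs) = 5/108 / 97/1512 = 70/97
P(W=4 | obs) = 1/56 / 97/1512 = 27/97

P(W = 3 | obs) = 70/97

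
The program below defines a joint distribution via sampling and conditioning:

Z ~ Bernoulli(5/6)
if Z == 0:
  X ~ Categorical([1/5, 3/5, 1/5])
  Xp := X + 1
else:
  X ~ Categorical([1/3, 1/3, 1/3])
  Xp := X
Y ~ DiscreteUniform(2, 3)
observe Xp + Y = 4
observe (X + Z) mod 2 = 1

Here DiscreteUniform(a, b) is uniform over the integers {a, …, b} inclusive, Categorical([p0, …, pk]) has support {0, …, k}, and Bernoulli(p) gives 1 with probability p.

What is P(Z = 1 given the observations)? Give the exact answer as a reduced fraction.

Enumerate traces; 2 have nonzero weight after conditioning:
  (Z=0, X=1, Y=2) weight 1/20
  (Z=1, X=2, Y=2) weight 5/36
Group by Z:
  weight(Z=0) = 1/20
  weight(Z=1) = 5/36
Total weight = 1/20 + 5/36 = 17/90
P(Z=0 | obs) = 1/20 / 17/90 = 9/34
P(Z=1 | obs) = 5/36 / 17/90 = 25/34

P(Z = 1 | obs) = 25/34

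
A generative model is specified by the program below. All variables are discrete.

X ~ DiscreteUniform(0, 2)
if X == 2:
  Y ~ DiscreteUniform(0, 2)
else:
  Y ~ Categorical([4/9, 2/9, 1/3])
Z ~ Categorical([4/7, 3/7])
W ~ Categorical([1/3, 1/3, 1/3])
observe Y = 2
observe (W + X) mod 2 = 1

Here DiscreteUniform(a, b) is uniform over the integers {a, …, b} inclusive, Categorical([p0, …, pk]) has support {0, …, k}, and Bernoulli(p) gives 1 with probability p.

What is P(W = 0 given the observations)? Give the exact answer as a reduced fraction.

P(W = 0 | obs) = 1/4

Enumerate traces; 8 have nonzero weight after conditioning:
  (X=0, Y=2, Z=0, W=1) weight 4/189
  (X=0, Y=2, Z=1, W=1) weight 1/63
  (X=1, Y=2, Z=0, W=0) weight 4/189
  (X=1, Y=2, Z=0, W=2) weight 4/189
  (X=1, Y=2, Z=1, W=0) weight 1/63
  (X=1, Y=2, Z=1, W=2) weight 1/63
  (X=2, Y=2, Z=0, W=1) weight 4/189
  (X=2, Y=2, Z=1, W=1) weight 1/63
Group by W:
  weight(W=0) = 1/27
  weight(W=1) = 2/27
  weight(W=2) = 1/27
Total weight = 1/27 + 2/27 + 1/27 = 4/27
P(W=0 | obs) = 1/27 / 4/27 = 1/4
P(W=1 | obs) = 2/27 / 4/27 = 1/2
P(W=2 | obs) = 1/27 / 4/27 = 1/4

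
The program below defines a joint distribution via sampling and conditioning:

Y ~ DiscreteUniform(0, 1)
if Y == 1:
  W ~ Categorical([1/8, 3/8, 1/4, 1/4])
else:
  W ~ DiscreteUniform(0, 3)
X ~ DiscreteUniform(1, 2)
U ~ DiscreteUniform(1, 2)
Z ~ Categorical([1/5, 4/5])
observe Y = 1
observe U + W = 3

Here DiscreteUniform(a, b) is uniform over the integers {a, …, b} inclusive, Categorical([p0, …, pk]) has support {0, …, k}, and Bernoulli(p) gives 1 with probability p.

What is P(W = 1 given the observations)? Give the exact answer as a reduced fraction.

P(W = 1 | obs) = 3/5

Enumerate traces; 8 have nonzero weight after conditioning:
  (Y=1, W=1, X=1, U=2, Z=0) weight 3/320
  (Y=1, W=1, X=1, U=2, Z=1) weight 3/80
  (Y=1, W=1, X=2, U=2, Z=0) weight 3/320
  (Y=1, W=1, X=2, U=2, Z=1) weight 3/80
  (Y=1, W=2, X=1, U=1, Z=0) weight 1/160
  (Y=1, W=2, X=1, U=1, Z=1) weight 1/40
  (Y=1, W=2, X=2, U=1, Z=0) weight 1/160
  (Y=1, W=2, X=2, U=1, Z=1) weight 1/40
Group by W:
  weight(W=1) = 3/32
  weight(W=2) = 1/16
Total weight = 3/32 + 1/16 = 5/32
P(W=1 | obs) = 3/32 / 5/32 = 3/5
P(W=2 | obs) = 1/16 / 5/32 = 2/5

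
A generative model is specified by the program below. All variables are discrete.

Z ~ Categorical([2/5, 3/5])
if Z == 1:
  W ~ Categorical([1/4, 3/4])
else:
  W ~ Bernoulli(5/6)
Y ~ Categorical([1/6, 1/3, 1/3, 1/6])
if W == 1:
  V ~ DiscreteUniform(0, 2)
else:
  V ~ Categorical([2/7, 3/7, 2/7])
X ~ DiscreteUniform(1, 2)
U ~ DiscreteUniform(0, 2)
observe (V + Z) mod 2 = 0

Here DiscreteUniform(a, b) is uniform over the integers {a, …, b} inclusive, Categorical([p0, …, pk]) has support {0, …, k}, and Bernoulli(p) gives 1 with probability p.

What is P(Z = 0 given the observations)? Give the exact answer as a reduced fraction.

P(Z = 0 | obs) = 164/299

Enumerate traces; 144 have nonzero weight after conditioning:
  (Z=0, W=0, Y=0, V=0, X=1, U=0) weight 1/1890
  (Z=0, W=0, Y=0, V=0, X=1, U=1) weight 1/1890
  (Z=0, W=0, Y=0, V=0, X=1, U=2) weight 1/1890
  (Z=0, W=0, Y=0, V=0, X=2, U=0) weight 1/1890
  (Z=0, W=0, Y=0, V=0, X=2, U=1) weight 1/1890
  (Z=0, W=0, Y=0, V=0, X=2, U=2) weight 1/1890
  (Z=0, W=0, Y=0, V=2, X=1, U=0) weight 1/1890
  (Z=0, W=0, Y=0, V=2, X=1, U=1) weight 1/1890
  (Z=1, W=0, Y=0, V=1, X=1, U=0) weight 1/560
  … 135 more
Group by Z:
  weight(Z=0) = 82/315
  weight(Z=1) = 3/14
Total weight = 82/315 + 3/14 = 299/630
P(Z=0 | obs) = 82/315 / 299/630 = 164/299
P(Z=1 | obs) = 3/14 / 299/630 = 135/299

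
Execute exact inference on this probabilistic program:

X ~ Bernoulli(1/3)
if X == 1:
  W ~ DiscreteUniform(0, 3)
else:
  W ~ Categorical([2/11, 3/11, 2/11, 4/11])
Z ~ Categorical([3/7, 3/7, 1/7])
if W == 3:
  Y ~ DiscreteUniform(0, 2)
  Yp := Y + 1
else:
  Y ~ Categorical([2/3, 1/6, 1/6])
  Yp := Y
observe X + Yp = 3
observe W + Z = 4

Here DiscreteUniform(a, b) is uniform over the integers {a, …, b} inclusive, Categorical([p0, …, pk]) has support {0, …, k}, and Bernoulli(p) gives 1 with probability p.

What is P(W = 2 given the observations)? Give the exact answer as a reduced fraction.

Enumerate traces; 3 have nonzero weight after conditioning:
  (X=0, W=3, Z=1, Y=2) weight 8/231
  (X=1, W=2, Z=2, Y=2) weight 1/504
  (X=1, W=3, Z=1, Y=1) weight 1/84
Group by W:
  weight(W=2) = 1/504
  weight(W=3) = 43/924
Total weight = 1/504 + 43/924 = 269/5544
P(W=2 | obs) = 1/504 / 269/5544 = 11/269
P(W=3 | obs) = 43/924 / 269/5544 = 258/269

P(W = 2 | obs) = 11/269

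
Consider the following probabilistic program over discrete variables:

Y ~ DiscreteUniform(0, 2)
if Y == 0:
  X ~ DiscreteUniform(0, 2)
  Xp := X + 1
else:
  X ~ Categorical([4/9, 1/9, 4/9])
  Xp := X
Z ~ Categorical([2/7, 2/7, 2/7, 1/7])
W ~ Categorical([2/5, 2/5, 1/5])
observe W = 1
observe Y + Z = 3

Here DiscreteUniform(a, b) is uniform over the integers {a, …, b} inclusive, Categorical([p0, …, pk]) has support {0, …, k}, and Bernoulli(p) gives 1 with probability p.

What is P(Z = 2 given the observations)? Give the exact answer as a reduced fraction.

P(Z = 2 | obs) = 2/5

Enumerate traces; 9 have nonzero weight after conditioning:
  (Y=0, X=0, Z=3, W=1) weight 2/315
  (Y=0, X=1, Z=3, W=1) weight 2/315
  (Y=0, X=2, Z=3, W=1) weight 2/315
  (Y=1, X=0, Z=2, W=1) weight 16/945
  (Y=1, X=1, Z=2, W=1) weight 4/945
  (Y=1, X=2, Z=2, W=1) weight 16/945
  (Y=2, X=0, Z=1, W=1) weight 16/945
  (Y=2, X=1, Z=1, W=1) weight 4/945
  … 1 more
Group by Z:
  weight(Z=1) = 4/105
  weight(Z=2) = 4/105
  weight(Z=3) = 2/105
Total weight = 4/105 + 4/105 + 2/105 = 2/21
P(Z=1 | obs) = 4/105 / 2/21 = 2/5
P(Z=2 | obs) = 4/105 / 2/21 = 2/5
P(Z=3 | obs) = 2/105 / 2/21 = 1/5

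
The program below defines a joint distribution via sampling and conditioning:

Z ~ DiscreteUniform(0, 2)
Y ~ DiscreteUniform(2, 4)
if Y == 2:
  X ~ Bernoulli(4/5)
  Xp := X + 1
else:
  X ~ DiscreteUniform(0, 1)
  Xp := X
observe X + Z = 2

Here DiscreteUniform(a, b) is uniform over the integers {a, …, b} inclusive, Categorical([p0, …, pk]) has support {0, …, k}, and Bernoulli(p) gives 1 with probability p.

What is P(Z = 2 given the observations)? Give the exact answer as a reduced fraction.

Enumerate traces; 6 have nonzero weight after conditioning:
  (Z=1, Y=2, X=1) weight 4/45
  (Z=1, Y=3, X=1) weight 1/18
  (Z=1, Y=4, X=1) weight 1/18
  (Z=2, Y=2, X=0) weight 1/45
  (Z=2, Y=3, X=0) weight 1/18
  (Z=2, Y=4, X=0) weight 1/18
Group by Z:
  weight(Z=1) = 1/5
  weight(Z=2) = 2/15
Total weight = 1/5 + 2/15 = 1/3
P(Z=1 | obs) = 1/5 / 1/3 = 3/5
P(Z=2 | obs) = 2/15 / 1/3 = 2/5

P(Z = 2 | obs) = 2/5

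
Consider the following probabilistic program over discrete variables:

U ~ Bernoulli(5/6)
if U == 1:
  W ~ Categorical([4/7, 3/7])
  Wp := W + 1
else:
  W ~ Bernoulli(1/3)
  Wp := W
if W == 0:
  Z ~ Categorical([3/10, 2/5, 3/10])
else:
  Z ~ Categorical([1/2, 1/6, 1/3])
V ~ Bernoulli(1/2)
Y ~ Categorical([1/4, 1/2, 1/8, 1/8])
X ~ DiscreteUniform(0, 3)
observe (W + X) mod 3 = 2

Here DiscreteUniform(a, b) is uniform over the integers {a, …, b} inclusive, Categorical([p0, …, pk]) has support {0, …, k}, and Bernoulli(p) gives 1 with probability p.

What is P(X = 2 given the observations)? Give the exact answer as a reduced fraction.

P(X = 2 | obs) = 37/63

Enumerate traces; 96 have nonzero weight after conditioning:
  (U=0, W=0, Z=0, V=0, Y=0, X=2) weight 1/960
  (U=0, W=0, Z=0, V=0, Y=1, X=2) weight 1/480
  (U=0, W=0, Z=0, V=0, Y=2, X=2) weight 1/1920
  (U=0, W=0, Z=0, V=0, Y=3, X=2) weight 1/1920
  (U=0, W=0, Z=0, V=1, Y=0, X=2) weight 1/960
  (U=0, W=0, Z=0, V=1, Y=1, X=2) weight 1/480
  (U=0, W=0, Z=0, V=1, Y=2, X=2) weight 1/1920
  (U=0, W=0, Z=0, V=1, Y=3, X=2) weight 1/1920
  (U=0, W=1, Z=0, V=0, Y=0, X=1) weight 1/1152
  … 87 more
Group by X:
  weight(X=1) = 13/126
  weight(X=2) = 37/252
Total weight = 13/126 + 37/252 = 1/4
P(X=1 | obs) = 13/126 / 1/4 = 26/63
P(X=2 | obs) = 37/252 / 1/4 = 37/63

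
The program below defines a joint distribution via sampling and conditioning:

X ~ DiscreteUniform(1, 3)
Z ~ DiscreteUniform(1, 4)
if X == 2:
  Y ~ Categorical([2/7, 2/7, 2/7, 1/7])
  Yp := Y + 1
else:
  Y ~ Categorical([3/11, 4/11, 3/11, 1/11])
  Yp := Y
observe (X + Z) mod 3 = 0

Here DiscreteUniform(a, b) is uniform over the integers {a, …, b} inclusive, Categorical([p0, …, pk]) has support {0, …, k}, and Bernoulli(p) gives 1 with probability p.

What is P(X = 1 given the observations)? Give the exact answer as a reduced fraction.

P(X = 1 | obs) = 1/4

Enumerate traces; 16 have nonzero weight after conditioning:
  (X=1, Z=2, Y=0) weight 1/44
  (X=1, Z=2, Y=1) weight 1/33
  (X=1, Z=2, Y=2) weight 1/44
  (X=1, Z=2, Y=3) weight 1/132
  (X=2, Z=1, Y=0) weight 1/42
  (X=2, Z=1, Y=1) weight 1/42
  (X=2, Z=1, Y=2) weight 1/42
  (X=2, Z=1, Y=3) weight 1/84
  (X=3, Z=3, Y=0) weight 1/44
  … 7 more
Group by X:
  weight(X=1) = 1/12
  weight(X=2) = 1/6
  weight(X=3) = 1/12
Total weight = 1/12 + 1/6 + 1/12 = 1/3
P(X=1 | obs) = 1/12 / 1/3 = 1/4
P(X=2 | obs) = 1/6 / 1/3 = 1/2
P(X=3 | obs) = 1/12 / 1/3 = 1/4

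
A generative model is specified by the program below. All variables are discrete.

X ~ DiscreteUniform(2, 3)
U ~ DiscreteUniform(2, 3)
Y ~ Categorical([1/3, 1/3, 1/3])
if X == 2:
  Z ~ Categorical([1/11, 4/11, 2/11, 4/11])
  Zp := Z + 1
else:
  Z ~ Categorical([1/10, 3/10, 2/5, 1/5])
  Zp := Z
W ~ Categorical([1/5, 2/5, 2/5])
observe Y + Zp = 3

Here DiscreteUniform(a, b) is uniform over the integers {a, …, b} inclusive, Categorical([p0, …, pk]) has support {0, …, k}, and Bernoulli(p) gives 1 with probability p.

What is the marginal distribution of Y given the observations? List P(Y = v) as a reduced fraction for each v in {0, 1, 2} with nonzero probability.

P(Y=0) = 42/169, P(Y=1) = 84/169, P(Y=2) = 43/169

Enumerate traces; 36 have nonzero weight after conditioning:
  (X=2, U=2, Y=0, Z=2, W=0) weight 1/330
  (X=2, U=2, Y=0, Z=2, W=1) weight 1/165
  (X=2, U=2, Y=0, Z=2, W=2) weight 1/165
  (X=2, U=2, Y=1, Z=1, W=0) weight 1/165
  (X=2, U=2, Y=1, Z=1, W=1) weight 2/165
  (X=2, U=2, Y=1, Z=1, W=2) weight 2/165
  (X=2, U=2, Y=2, Z=0, W=0) weight 1/660
  (X=2, U=2, Y=2, Z=0, W=1) weight 1/330
  … 28 more
Group by Y:
  weight(Y=0) = 7/110
  weight(Y=1) = 7/55
  weight(Y=2) = 43/660
Total weight = 7/110 + 7/55 + 43/660 = 169/660
P(Y=0 | obs) = 7/110 / 169/660 = 42/169
P(Y=1 | obs) = 7/55 / 169/660 = 84/169
P(Y=2 | obs) = 43/660 / 169/660 = 43/169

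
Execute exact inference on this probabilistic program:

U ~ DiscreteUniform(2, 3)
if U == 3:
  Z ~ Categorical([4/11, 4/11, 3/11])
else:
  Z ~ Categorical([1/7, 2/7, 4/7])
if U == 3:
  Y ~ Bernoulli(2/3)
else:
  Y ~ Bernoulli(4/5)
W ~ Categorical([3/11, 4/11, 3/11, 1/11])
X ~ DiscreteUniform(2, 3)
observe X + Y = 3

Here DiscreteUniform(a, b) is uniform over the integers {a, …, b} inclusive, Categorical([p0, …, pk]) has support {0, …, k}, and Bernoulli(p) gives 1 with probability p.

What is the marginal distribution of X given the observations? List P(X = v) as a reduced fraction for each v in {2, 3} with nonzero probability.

Enumerate traces; 48 have nonzero weight after conditioning:
  (U=2, Z=0, Y=0, W=0, X=3) weight 3/1540
  (U=2, Z=0, Y=0, W=1, X=3) weight 1/385
  (U=2, Z=0, Y=0, W=2, X=3) weight 3/1540
  (U=2, Z=0, Y=0, W=3, X=3) weight 1/1540
  (U=2, Z=0, Y=1, W=0, X=2) weight 3/385
  (U=2, Z=0, Y=1, W=1, X=2) weight 4/385
  (U=2, Z=0, Y=1, W=2, X=2) weight 3/385
  (U=2, Z=0, Y=1, W=3, X=2) weight 1/385
  … 40 more
Group by X:
  weight(X=2) = 11/30
  weight(X=3) = 2/15
Total weight = 11/30 + 2/15 = 1/2
P(X=2 | obs) = 11/30 / 1/2 = 11/15
P(X=3 | obs) = 2/15 / 1/2 = 4/15

P(X=2) = 11/15, P(X=3) = 4/15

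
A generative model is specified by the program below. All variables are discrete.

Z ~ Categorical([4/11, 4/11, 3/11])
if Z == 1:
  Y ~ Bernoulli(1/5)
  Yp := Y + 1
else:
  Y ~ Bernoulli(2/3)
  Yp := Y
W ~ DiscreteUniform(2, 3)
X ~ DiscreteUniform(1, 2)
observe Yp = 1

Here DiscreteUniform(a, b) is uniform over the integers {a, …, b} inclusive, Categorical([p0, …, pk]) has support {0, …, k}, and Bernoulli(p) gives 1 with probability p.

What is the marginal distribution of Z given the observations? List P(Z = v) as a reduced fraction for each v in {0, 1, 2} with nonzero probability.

P(Z=0) = 20/59, P(Z=1) = 24/59, P(Z=2) = 15/59

Enumerate traces; 12 have nonzero weight after conditioning:
  (Z=0, Y=1, W=2, X=1) weight 2/33
  (Z=0, Y=1, W=2, X=2) weight 2/33
  (Z=0, Y=1, W=3, X=1) weight 2/33
  (Z=0, Y=1, W=3, X=2) weight 2/33
  (Z=1, Y=0, W=2, X=1) weight 4/55
  (Z=1, Y=0, W=2, X=2) weight 4/55
  (Z=1, Y=0, W=3, X=1) weight 4/55
  (Z=1, Y=0, W=3, X=2) weight 4/55
  (Z=2, Y=1, W=2, X=1) weight 1/22
  … 3 more
Group by Z:
  weight(Z=0) = 8/33
  weight(Z=1) = 16/55
  weight(Z=2) = 2/11
Total weight = 8/33 + 16/55 + 2/11 = 118/165
P(Z=0 | obs) = 8/33 / 118/165 = 20/59
P(Z=1 | obs) = 16/55 / 118/165 = 24/59
P(Z=2 | obs) = 2/11 / 118/165 = 15/59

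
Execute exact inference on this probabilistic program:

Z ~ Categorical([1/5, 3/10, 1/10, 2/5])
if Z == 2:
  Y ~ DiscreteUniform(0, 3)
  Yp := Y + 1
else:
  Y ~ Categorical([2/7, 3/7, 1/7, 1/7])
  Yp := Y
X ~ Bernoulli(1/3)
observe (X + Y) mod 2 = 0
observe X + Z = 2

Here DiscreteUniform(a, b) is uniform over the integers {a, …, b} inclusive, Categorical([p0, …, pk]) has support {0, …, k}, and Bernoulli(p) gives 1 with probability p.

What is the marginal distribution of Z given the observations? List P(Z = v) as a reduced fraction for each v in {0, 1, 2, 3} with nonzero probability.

P(Z=1) = 12/19, P(Z=2) = 7/19

Enumerate traces; 4 have nonzero weight after conditioning:
  (Z=1, Y=1, X=1) weight 3/70
  (Z=1, Y=3, X=1) weight 1/70
  (Z=2, Y=0, X=0) weight 1/60
  (Z=2, Y=2, X=0) weight 1/60
Group by Z:
  weight(Z=1) = 2/35
  weight(Z=2) = 1/30
Total weight = 2/35 + 1/30 = 19/210
P(Z=1 | obs) = 2/35 / 19/210 = 12/19
P(Z=2 | obs) = 1/30 / 19/210 = 7/19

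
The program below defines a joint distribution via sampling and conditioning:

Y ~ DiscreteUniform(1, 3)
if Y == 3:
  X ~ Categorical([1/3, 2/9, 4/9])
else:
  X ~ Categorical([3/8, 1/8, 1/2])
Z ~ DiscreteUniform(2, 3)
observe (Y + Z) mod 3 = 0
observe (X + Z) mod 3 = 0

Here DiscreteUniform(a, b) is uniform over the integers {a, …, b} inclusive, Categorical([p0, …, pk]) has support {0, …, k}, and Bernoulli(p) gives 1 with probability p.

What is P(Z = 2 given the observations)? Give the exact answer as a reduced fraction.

Enumerate traces; 2 have nonzero weight after conditioning:
  (Y=1, X=1, Z=2) weight 1/48
  (Y=3, X=0, Z=3) weight 1/18
Group by Z:
  weight(Z=2) = 1/48
  weight(Z=3) = 1/18
Total weight = 1/48 + 1/18 = 11/144
P(Z=2 | obs) = 1/48 / 11/144 = 3/11
P(Z=3 | obs) = 1/18 / 11/144 = 8/11

P(Z = 2 | obs) = 3/11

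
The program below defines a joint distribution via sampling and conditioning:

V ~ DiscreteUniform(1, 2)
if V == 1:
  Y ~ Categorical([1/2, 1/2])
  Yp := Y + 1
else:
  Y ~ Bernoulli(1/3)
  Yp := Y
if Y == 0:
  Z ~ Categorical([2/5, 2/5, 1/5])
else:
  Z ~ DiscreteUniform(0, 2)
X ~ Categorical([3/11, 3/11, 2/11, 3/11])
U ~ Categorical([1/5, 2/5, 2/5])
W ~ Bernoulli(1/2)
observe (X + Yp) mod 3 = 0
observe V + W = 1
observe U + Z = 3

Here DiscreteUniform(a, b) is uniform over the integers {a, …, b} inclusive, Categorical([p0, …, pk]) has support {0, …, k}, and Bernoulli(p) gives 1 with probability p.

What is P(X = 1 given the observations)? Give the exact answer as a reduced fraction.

P(X = 1 | obs) = 5/8

Enumerate traces; 4 have nonzero weight after conditioning:
  (V=1, Y=0, Z=1, X=2, U=2, W=0) weight 1/275
  (V=1, Y=0, Z=2, X=2, U=1, W=0) weight 1/550
  (V=1, Y=1, Z=1, X=1, U=2, W=0) weight 1/220
  (V=1, Y=1, Z=2, X=1, U=1, W=0) weight 1/220
Group by X:
  weight(X=1) = 1/110
  weight(X=2) = 3/550
Total weight = 1/110 + 3/550 = 4/275
P(X=1 | obs) = 1/110 / 4/275 = 5/8
P(X=2 | obs) = 3/550 / 4/275 = 3/8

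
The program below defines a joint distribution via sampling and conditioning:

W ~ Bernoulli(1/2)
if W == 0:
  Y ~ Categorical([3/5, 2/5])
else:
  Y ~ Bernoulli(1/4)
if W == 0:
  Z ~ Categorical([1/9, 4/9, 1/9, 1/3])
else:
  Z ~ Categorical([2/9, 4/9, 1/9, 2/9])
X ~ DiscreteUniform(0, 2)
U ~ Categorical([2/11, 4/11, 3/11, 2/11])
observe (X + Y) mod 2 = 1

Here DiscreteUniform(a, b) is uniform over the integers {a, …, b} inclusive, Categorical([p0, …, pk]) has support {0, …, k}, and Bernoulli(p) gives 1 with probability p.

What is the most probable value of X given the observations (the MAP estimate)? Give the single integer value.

argmax_v P(X = v | obs) = 1

Enumerate traces; 96 have nonzero weight after conditioning:
  (W=0, Y=0, Z=0, X=1, U=0) weight 1/495
  (W=0, Y=0, Z=0, X=1, U=1) weight 2/495
  (W=0, Y=0, Z=0, X=1, U=2) weight 1/330
  (W=0, Y=0, Z=0, X=1, U=3) weight 1/495
  (W=0, Y=0, Z=1, X=1, U=0) weight 4/495
  (W=0, Y=0, Z=1, X=1, U=1) weight 8/495
  (W=0, Y=0, Z=1, X=1, U=2) weight 2/165
  (W=0, Y=0, Z=1, X=1, U=3) weight 4/495
  (W=0, Y=1, Z=0, X=0, U=0) weight 2/1485
  (W=0, Y=1, Z=0, X=2, U=0) weight 2/1485
  … 86 more
Group by X:
  weight(X=0) = 13/120
  weight(X=1) = 9/40
  weight(X=2) = 13/120
Total weight = 13/120 + 9/40 + 13/120 = 53/120
P(X=0 | obs) = 13/120 / 53/120 = 13/53
P(X=1 | obs) = 9/40 / 53/120 = 27/53
P(X=2 | obs) = 13/120 / 53/120 = 13/53
argmax = 1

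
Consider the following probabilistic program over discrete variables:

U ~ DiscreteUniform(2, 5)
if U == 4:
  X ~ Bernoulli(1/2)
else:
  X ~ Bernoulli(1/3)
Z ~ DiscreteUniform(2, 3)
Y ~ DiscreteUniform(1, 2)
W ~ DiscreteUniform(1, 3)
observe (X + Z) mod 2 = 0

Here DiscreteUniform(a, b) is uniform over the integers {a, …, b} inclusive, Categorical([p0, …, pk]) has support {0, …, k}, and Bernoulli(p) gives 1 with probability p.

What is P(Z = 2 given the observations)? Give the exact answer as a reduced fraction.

P(Z = 2 | obs) = 5/8

Enumerate traces; 48 have nonzero weight after conditioning:
  (U=2, X=0, Z=2, Y=1, W=1) weight 1/72
  (U=2, X=0, Z=2, Y=1, W=2) weight 1/72
  (U=2, X=0, Z=2, Y=1, W=3) weight 1/72
  (U=2, X=0, Z=2, Y=2, W=1) weight 1/72
  (U=2, X=0, Z=2, Y=2, W=2) weight 1/72
  (U=2, X=0, Z=2, Y=2, W=3) weight 1/72
  (U=2, X=1, Z=3, Y=1, W=1) weight 1/144
  (U=2, X=1, Z=3, Y=1, W=2) weight 1/144
  … 40 more
Group by Z:
  weight(Z=2) = 5/16
  weight(Z=3) = 3/16
Total weight = 5/16 + 3/16 = 1/2
P(Z=2 | obs) = 5/16 / 1/2 = 5/8
P(Z=3 | obs) = 3/16 / 1/2 = 3/8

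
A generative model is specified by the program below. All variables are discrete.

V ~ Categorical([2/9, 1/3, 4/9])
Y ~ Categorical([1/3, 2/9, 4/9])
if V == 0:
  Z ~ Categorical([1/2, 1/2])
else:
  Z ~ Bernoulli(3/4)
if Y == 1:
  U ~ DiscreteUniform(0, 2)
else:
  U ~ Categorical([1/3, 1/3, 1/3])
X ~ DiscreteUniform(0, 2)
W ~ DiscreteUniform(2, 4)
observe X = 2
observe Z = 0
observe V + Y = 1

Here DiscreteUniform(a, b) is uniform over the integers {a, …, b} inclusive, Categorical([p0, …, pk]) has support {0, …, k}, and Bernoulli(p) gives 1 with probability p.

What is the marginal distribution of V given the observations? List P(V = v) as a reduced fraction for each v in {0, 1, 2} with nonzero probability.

P(V=0) = 8/17, P(V=1) = 9/17

Enumerate traces; 18 have nonzero weight after conditioning:
  (V=0, Y=1, Z=0, U=0, X=2, W=2) weight 2/2187
  (V=0, Y=1, Z=0, U=0, X=2, W=3) weight 2/2187
  (V=0, Y=1, Z=0, U=0, X=2, W=4) weight 2/2187
  (V=0, Y=1, Z=0, U=1, X=2, W=2) weight 2/2187
  (V=0, Y=1, Z=0, U=1, X=2, W=3) weight 2/2187
  (V=0, Y=1, Z=0, U=1, X=2, W=4) weight 2/2187
  (V=0, Y=1, Z=0, U=2, X=2, W=2) weight 2/2187
  (V=0, Y=1, Z=0, U=2, X=2, W=3) weight 2/2187
  (V=1, Y=0, Z=0, U=0, X=2, W=2) weight 1/972
  … 9 more
Group by V:
  weight(V=0) = 2/243
  weight(V=1) = 1/108
Total weight = 2/243 + 1/108 = 17/972
P(V=0 | obs) = 2/243 / 17/972 = 8/17
P(V=1 | obs) = 1/108 / 17/972 = 9/17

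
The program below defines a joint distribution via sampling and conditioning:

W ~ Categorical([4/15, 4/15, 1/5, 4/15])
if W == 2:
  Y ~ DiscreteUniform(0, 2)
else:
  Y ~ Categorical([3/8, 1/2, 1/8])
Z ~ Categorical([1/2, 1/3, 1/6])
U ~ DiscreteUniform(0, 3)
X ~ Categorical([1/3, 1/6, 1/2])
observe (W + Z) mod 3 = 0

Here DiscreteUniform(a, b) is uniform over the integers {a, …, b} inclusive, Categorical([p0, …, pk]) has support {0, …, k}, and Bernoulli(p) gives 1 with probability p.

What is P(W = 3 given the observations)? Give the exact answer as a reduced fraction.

P(W = 3 | obs) = 6/17

Enumerate traces; 144 have nonzero weight after conditioning:
  (W=0, Y=0, Z=0, U=0, X=0) weight 1/240
  (W=0, Y=0, Z=0, U=0, X=1) weight 1/480
  (W=0, Y=0, Z=0, U=0, X=2) weight 1/160
  (W=0, Y=0, Z=0, U=1, X=0) weight 1/240
  (W=0, Y=0, Z=0, U=1, X=1) weight 1/480
  (W=0, Y=0, Z=0, U=1, X=2) weight 1/160
  (W=0, Y=0, Z=0, U=2, X=0) weight 1/240
  (W=0, Y=0, Z=0, U=2, X=1) weight 1/480
  (W=1, Y=0, Z=2, U=0, X=0) weight 1/720
  (W=2, Y=0, Z=1, U=0, X=0) weight 1/540
  … 134 more
Group by W:
  weight(W=0) = 2/15
  weight(W=1) = 2/45
  weight(W=2) = 1/15
  weight(W=3) = 2/15
Total weight = 2/15 + 2/45 + 1/15 + 2/15 = 17/45
P(W=0 | obs) = 2/15 / 17/45 = 6/17
P(W=1 | obs) = 2/45 / 17/45 = 2/17
P(W=2 | obs) = 1/15 / 17/45 = 3/17
P(W=3 | obs) = 2/15 / 17/45 = 6/17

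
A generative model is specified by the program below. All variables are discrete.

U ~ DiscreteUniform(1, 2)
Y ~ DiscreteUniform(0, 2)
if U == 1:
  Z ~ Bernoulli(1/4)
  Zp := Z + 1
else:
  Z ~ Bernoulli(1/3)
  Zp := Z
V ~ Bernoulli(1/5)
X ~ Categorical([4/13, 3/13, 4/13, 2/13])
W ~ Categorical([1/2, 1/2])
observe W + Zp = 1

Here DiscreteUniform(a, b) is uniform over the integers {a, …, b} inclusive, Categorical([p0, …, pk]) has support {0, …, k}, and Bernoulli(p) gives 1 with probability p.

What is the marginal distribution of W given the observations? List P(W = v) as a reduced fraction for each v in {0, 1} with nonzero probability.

P(W=0) = 13/21, P(W=1) = 8/21

Enumerate traces; 72 have nonzero weight after conditioning:
  (U=1, Y=0, Z=0, V=0, X=0, W=0) weight 1/65
  (U=1, Y=0, Z=0, V=0, X=1, W=0) weight 3/260
  (U=1, Y=0, Z=0, V=0, X=2, W=0) weight 1/65
  (U=1, Y=0, Z=0, V=0, X=3, W=0) weight 1/130
  (U=1, Y=0, Z=0, V=1, X=0, W=0) weight 1/260
  (U=1, Y=0, Z=0, V=1, X=1, W=0) weight 3/1040
  (U=1, Y=0, Z=0, V=1, X=2, W=0) weight 1/260
  (U=1, Y=0, Z=0, V=1, X=3, W=0) weight 1/520
  (U=2, Y=0, Z=0, V=0, X=0, W=1) weight 8/585
  … 63 more
Group by W:
  weight(W=0) = 13/48
  weight(W=1) = 1/6
Total weight = 13/48 + 1/6 = 7/16
P(W=0 | obs) = 13/48 / 7/16 = 13/21
P(W=1 | obs) = 1/6 / 7/16 = 8/21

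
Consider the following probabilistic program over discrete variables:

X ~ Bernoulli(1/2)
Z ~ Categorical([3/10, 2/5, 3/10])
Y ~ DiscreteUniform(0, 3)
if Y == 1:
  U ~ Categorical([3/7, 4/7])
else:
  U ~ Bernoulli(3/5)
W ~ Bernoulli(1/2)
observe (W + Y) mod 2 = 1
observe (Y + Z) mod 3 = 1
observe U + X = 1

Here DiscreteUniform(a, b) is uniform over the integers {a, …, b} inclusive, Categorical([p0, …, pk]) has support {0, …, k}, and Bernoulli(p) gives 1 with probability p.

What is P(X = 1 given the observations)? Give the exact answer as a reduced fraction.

Enumerate traces; 8 have nonzero weight after conditioning:
  (X=0, Z=0, Y=1, U=1, W=0) weight 3/280
  (X=0, Z=1, Y=0, U=1, W=1) weight 3/200
  (X=0, Z=1, Y=3, U=1, W=0) weight 3/200
  (X=0, Z=2, Y=2, U=1, W=1) weight 9/800
  (X=1, Z=0, Y=1, U=0, W=0) weight 9/1120
  (X=1, Z=1, Y=0, U=0, W=1) weight 1/100
  (X=1, Z=1, Y=3, U=0, W=0) weight 1/100
  (X=1, Z=2, Y=2, U=0, W=1) weight 3/400
Group by X:
  weight(X=0) = 291/5600
  weight(X=1) = 199/5600
Total weight = 291/5600 + 199/5600 = 7/80
P(X=0 | obs) = 291/5600 / 7/80 = 291/490
P(X=1 | obs) = 199/5600 / 7/80 = 199/490

P(X = 1 | obs) = 199/490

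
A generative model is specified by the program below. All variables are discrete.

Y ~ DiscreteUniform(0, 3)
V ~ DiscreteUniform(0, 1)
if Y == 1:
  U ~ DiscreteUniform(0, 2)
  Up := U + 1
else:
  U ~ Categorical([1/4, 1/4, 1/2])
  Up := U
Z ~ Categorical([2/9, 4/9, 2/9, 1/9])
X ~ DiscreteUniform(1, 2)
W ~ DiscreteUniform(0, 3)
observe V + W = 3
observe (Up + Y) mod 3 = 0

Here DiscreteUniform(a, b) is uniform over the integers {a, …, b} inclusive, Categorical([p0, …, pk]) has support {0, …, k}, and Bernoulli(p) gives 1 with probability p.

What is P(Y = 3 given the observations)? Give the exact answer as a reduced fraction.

P(Y = 3 | obs) = 3/13

Enumerate traces; 64 have nonzero weight after conditioning:
  (Y=0, V=0, U=0, Z=0, X=1, W=3) weight 1/1152
  (Y=0, V=0, U=0, Z=0, X=2, W=3) weight 1/1152
  (Y=0, V=0, U=0, Z=1, X=1, W=3) weight 1/576
  (Y=0, V=0, U=0, Z=1, X=2, W=3) weight 1/576
  (Y=0, V=0, U=0, Z=2, X=1, W=3) weight 1/1152
  (Y=0, V=0, U=0, Z=2, X=2, W=3) weight 1/1152
  (Y=0, V=0, U=0, Z=3, X=1, W=3) weight 1/2304
  (Y=0, V=0, U=0, Z=3, X=2, W=3) weight 1/2304
  (Y=1, V=0, U=1, Z=0, X=1, W=3) weight 1/864
  (Y=2, V=0, U=1, Z=0, X=1, W=3) weight 1/1152
  … 54 more
Group by Y:
  weight(Y=0) = 1/64
  weight(Y=1) = 1/48
  weight(Y=2) = 1/64
  weight(Y=3) = 1/64
Total weight = 1/64 + 1/48 + 1/64 + 1/64 = 13/192
P(Y=0 | obs) = 1/64 / 13/192 = 3/13
P(Y=1 | obs) = 1/48 / 13/192 = 4/13
P(Y=2 | obs) = 1/64 / 13/192 = 3/13
P(Y=3 | obs) = 1/64 / 13/192 = 3/13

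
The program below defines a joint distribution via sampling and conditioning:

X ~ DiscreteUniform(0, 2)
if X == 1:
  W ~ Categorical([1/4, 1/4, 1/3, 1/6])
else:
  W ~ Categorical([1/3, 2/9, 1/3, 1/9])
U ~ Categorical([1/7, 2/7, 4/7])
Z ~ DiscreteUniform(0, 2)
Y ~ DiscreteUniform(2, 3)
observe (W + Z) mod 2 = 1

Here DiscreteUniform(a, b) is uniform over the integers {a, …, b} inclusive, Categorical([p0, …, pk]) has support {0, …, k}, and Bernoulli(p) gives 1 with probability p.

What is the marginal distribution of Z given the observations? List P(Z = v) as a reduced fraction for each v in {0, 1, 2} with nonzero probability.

P(Z=0) = 13/49, P(Z=1) = 23/49, P(Z=2) = 13/49

Enumerate traces; 108 have nonzero weight after conditioning:
  (X=0, W=0, U=0, Z=1, Y=2) weight 1/378
  (X=0, W=0, U=0, Z=1, Y=3) weight 1/378
  (X=0, W=0, U=1, Z=1, Y=2) weight 1/189
  (X=0, W=0, U=1, Z=1, Y=3) weight 1/189
  (X=0, W=0, U=2, Z=1, Y=2) weight 2/189
  (X=0, W=0, U=2, Z=1, Y=3) weight 2/189
  (X=0, W=1, U=0, Z=0, Y=2) weight 1/567
  (X=0, W=1, U=0, Z=0, Y=3) weight 1/567
  (X=0, W=1, U=0, Z=2, Y=2) weight 1/567
  … 99 more
Group by Z:
  weight(Z=0) = 13/108
  weight(Z=1) = 23/108
  weight(Z=2) = 13/108
Total weight = 13/108 + 23/108 + 13/108 = 49/108
P(Z=0 | obs) = 13/108 / 49/108 = 13/49
P(Z=1 | obs) = 23/108 / 49/108 = 23/49
P(Z=2 | obs) = 13/108 / 49/108 = 13/49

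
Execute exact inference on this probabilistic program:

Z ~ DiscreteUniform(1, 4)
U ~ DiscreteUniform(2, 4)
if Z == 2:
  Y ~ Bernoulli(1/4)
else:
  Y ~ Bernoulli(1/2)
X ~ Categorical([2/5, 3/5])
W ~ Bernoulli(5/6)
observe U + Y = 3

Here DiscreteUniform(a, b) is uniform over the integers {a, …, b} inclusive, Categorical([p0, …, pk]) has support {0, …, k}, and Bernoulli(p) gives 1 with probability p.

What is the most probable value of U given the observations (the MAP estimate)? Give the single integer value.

argmax_v P(U = v | obs) = 3

Enumerate traces; 32 have nonzero weight after conditioning:
  (Z=1, U=2, Y=1, X=0, W=0) weight 1/360
  (Z=1, U=2, Y=1, X=0, W=1) weight 1/72
  (Z=1, U=2, Y=1, X=1, W=0) weight 1/240
  (Z=1, U=2, Y=1, X=1, W=1) weight 1/48
  (Z=1, U=3, Y=0, X=0, W=0) weight 1/360
  (Z=1, U=3, Y=0, X=0, W=1) weight 1/72
  (Z=1, U=3, Y=0, X=1, W=0) weight 1/240
  (Z=1, U=3, Y=0, X=1, W=1) weight 1/48
  … 24 more
Group by U:
  weight(U=2) = 7/48
  weight(U=3) = 3/16
Total weight = 7/48 + 3/16 = 1/3
P(U=2 | obs) = 7/48 / 1/3 = 7/16
P(U=3 | obs) = 3/16 / 1/3 = 9/16
argmax = 3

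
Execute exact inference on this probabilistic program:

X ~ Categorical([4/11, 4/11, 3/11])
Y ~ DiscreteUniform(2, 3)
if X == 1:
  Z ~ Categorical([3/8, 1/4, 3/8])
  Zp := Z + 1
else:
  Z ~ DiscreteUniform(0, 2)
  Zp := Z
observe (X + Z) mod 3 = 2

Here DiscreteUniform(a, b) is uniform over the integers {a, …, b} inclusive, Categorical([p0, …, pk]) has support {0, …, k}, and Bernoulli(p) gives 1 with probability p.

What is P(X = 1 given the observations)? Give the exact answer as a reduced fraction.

Enumerate traces; 6 have nonzero weight after conditioning:
  (X=0, Y=2, Z=2) weight 2/33
  (X=0, Y=3, Z=2) weight 2/33
  (X=1, Y=2, Z=1) weight 1/22
  (X=1, Y=3, Z=1) weight 1/22
  (X=2, Y=2, Z=0) weight 1/22
  (X=2, Y=3, Z=0) weight 1/22
Group by X:
  weight(X=0) = 4/33
  weight(X=1) = 1/11
  weight(X=2) = 1/11
Total weight = 4/33 + 1/11 + 1/11 = 10/33
P(X=0 | obs) = 4/33 / 10/33 = 2/5
P(X=1 | obs) = 1/11 / 10/33 = 3/10
P(X=2 | obs) = 1/11 / 10/33 = 3/10

P(X = 1 | obs) = 3/10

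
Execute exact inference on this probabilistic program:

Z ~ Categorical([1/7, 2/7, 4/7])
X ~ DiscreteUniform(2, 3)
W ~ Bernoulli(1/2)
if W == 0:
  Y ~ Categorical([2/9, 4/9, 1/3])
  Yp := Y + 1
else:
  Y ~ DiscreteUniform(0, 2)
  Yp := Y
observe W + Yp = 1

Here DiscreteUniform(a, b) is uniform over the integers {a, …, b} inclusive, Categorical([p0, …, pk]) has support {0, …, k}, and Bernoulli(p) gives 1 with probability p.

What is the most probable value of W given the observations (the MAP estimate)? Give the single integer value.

Enumerate traces; 12 have nonzero weight after conditioning:
  (Z=0, X=2, W=0, Y=0) weight 1/126
  (Z=0, X=2, W=1, Y=0) weight 1/84
  (Z=0, X=3, W=0, Y=0) weight 1/126
  (Z=0, X=3, W=1, Y=0) weight 1/84
  (Z=1, X=2, W=0, Y=0) weight 1/63
  (Z=1, X=2, W=1, Y=0) weight 1/42
  (Z=1, X=3, W=0, Y=0) weight 1/63
  (Z=1, X=3, W=1, Y=0) weight 1/42
  … 4 more
Group by W:
  weight(W=0) = 1/9
  weight(W=1) = 1/6
Total weight = 1/9 + 1/6 = 5/18
P(W=0 | obs) = 1/9 / 5/18 = 2/5
P(W=1 | obs) = 1/6 / 5/18 = 3/5
argmax = 1

argmax_v P(W = v | obs) = 1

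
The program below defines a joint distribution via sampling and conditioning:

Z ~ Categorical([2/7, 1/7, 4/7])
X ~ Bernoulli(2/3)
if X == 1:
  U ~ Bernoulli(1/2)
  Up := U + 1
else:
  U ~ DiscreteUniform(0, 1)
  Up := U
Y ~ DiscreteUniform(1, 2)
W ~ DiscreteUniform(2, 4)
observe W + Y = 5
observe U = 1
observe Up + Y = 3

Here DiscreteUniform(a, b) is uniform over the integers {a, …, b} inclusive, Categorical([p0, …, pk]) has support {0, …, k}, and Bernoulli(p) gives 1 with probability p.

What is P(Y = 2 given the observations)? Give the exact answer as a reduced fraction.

Enumerate traces; 6 have nonzero weight after conditioning:
  (Z=0, X=0, U=1, Y=2, W=3) weight 1/126
  (Z=0, X=1, U=1, Y=1, W=4) weight 1/63
  (Z=1, X=0, U=1, Y=2, W=3) weight 1/252
  (Z=1, X=1, U=1, Y=1, W=4) weight 1/126
  (Z=2, X=0, U=1, Y=2, W=3) weight 1/63
  (Z=2, X=1, U=1, Y=1, W=4) weight 2/63
Group by Y:
  weight(Y=1) = 1/18
  weight(Y=2) = 1/36
Total weight = 1/18 + 1/36 = 1/12
P(Y=1 | obs) = 1/18 / 1/12 = 2/3
P(Y=2 | obs) = 1/36 / 1/12 = 1/3

P(Y = 2 | obs) = 1/3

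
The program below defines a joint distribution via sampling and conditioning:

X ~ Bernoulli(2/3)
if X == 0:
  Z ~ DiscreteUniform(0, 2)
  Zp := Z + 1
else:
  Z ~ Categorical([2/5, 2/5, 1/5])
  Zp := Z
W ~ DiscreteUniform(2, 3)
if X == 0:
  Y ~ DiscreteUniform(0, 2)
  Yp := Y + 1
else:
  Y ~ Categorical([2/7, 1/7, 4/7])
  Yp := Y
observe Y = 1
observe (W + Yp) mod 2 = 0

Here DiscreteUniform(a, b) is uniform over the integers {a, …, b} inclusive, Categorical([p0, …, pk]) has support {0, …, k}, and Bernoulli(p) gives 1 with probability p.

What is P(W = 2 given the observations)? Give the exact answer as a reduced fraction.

P(W = 2 | obs) = 7/13

Enumerate traces; 6 have nonzero weight after conditioning:
  (X=0, Z=0, W=2, Y=1) weight 1/54
  (X=0, Z=1, W=2, Y=1) weight 1/54
  (X=0, Z=2, W=2, Y=1) weight 1/54
  (X=1, Z=0, W=3, Y=1) weight 2/105
  (X=1, Z=1, W=3, Y=1) weight 2/105
  (X=1, Z=2, W=3, Y=1) weight 1/105
Group by W:
  weight(W=2) = 1/18
  weight(W=3) = 1/21
Total weight = 1/18 + 1/21 = 13/126
P(W=2 | obs) = 1/18 / 13/126 = 7/13
P(W=3 | obs) = 1/21 / 13/126 = 6/13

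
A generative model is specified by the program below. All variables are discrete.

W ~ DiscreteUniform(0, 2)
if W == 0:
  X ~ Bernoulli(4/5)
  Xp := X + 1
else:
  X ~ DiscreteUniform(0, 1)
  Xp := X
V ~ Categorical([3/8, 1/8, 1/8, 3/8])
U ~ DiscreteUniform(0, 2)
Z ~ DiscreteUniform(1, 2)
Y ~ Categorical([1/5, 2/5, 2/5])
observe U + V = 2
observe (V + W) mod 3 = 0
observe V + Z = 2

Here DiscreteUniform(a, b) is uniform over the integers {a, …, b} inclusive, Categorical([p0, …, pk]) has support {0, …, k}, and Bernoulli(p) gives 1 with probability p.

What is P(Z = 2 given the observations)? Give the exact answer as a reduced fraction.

Enumerate traces; 12 have nonzero weight after conditioning:
  (W=0, X=0, V=0, U=2, Z=2, Y=0) weight 1/1200
  (W=0, X=0, V=0, U=2, Z=2, Y=1) weight 1/600
  (W=0, X=0, V=0, U=2, Z=2, Y=2) weight 1/600
  (W=0, X=1, V=0, U=2, Z=2, Y=0) weight 1/300
  (W=0, X=1, V=0, U=2, Z=2, Y=1) weight 1/150
  (W=0, X=1, V=0, U=2, Z=2, Y=2) weight 1/150
  (W=2, X=0, V=1, U=1, Z=1, Y=0) weight 1/1440
  (W=2, X=0, V=1, U=1, Z=1, Y=1) weight 1/720
  … 4 more
Group by Z:
  weight(Z=1) = 1/144
  weight(Z=2) = 1/48
Total weight = 1/144 + 1/48 = 1/36
P(Z=1 | obs) = 1/144 / 1/36 = 1/4
P(Z=2 | obs) = 1/48 / 1/36 = 3/4

P(Z = 2 | obs) = 3/4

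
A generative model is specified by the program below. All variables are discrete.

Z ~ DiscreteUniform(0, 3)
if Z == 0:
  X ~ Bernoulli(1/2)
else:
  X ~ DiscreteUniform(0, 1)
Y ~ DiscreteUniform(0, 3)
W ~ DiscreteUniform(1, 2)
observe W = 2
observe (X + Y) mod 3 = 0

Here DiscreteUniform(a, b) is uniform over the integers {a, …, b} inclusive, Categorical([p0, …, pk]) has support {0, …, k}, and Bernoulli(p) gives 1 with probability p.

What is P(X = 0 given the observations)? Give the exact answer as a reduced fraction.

P(X = 0 | obs) = 2/3

Enumerate traces; 12 have nonzero weight after conditioning:
  (Z=0, X=0, Y=0, W=2) weight 1/64
  (Z=0, X=0, Y=3, W=2) weight 1/64
  (Z=0, X=1, Y=2, W=2) weight 1/64
  (Z=1, X=0, Y=0, W=2) weight 1/64
  (Z=1, X=0, Y=3, W=2) weight 1/64
  (Z=1, X=1, Y=2, W=2) weight 1/64
  (Z=2, X=0, Y=0, W=2) weight 1/64
  (Z=2, X=0, Y=3, W=2) weight 1/64
  … 4 more
Group by X:
  weight(X=0) = 1/8
  weight(X=1) = 1/16
Total weight = 1/8 + 1/16 = 3/16
P(X=0 | obs) = 1/8 / 3/16 = 2/3
P(X=1 | obs) = 1/16 / 3/16 = 1/3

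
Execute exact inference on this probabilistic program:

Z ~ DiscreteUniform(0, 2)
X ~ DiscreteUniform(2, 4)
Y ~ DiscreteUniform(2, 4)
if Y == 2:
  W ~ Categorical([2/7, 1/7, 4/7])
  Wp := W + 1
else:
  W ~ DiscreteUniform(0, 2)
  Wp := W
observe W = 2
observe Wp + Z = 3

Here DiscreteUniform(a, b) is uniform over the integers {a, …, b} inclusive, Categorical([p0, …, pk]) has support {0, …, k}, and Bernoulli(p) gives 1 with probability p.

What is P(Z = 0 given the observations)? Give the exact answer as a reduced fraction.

Enumerate traces; 9 have nonzero weight after conditioning:
  (Z=0, X=2, Y=2, W=2) weight 4/189
  (Z=0, X=3, Y=2, W=2) weight 4/189
  (Z=0, X=4, Y=2, W=2) weight 4/189
  (Z=1, X=2, Y=3, W=2) weight 1/81
  (Z=1, X=2, Y=4, W=2) weight 1/81
  (Z=1, X=3, Y=3, W=2) weight 1/81
  (Z=1, X=3, Y=4, W=2) weight 1/81
  (Z=1, X=4, Y=3, W=2) weight 1/81
  … 1 more
Group by Z:
  weight(Z=0) = 4/63
  weight(Z=1) = 2/27
Total weight = 4/63 + 2/27 = 26/189
P(Z=0 | obs) = 4/63 / 26/189 = 6/13
P(Z=1 | obs) = 2/27 / 26/189 = 7/13

P(Z = 0 | obs) = 6/13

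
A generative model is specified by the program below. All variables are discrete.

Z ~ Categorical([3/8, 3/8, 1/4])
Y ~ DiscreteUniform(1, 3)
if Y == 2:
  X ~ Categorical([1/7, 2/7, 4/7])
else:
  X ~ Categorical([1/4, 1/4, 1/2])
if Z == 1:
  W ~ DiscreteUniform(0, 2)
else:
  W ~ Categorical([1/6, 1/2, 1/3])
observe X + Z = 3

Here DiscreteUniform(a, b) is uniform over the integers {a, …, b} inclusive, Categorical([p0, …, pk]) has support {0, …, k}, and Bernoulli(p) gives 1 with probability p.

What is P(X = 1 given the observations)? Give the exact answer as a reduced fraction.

P(X = 1 | obs) = 1/4

Enumerate traces; 18 have nonzero weight after conditioning:
  (Z=1, Y=1, X=2, W=0) weight 1/48
  (Z=1, Y=1, X=2, W=1) weight 1/48
  (Z=1, Y=1, X=2, W=2) weight 1/48
  (Z=1, Y=2, X=2, W=0) weight 1/42
  (Z=1, Y=2, X=2, W=1) weight 1/42
  (Z=1, Y=2, X=2, W=2) weight 1/42
  (Z=1, Y=3, X=2, W=0) weight 1/48
  (Z=1, Y=3, X=2, W=1) weight 1/48
  (Z=2, Y=1, X=1, W=0) weight 1/288
  … 9 more
Group by X:
  weight(X=1) = 11/168
  weight(X=2) = 11/56
Total weight = 11/168 + 11/56 = 11/42
P(X=1 | obs) = 11/168 / 11/42 = 1/4
P(X=2 | obs) = 11/56 / 11/42 = 3/4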